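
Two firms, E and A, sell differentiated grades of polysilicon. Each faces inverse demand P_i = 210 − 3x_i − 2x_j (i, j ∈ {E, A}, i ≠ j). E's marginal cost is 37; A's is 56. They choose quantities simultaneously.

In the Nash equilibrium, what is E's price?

Firm E's profit: π = x_E(210 − 3x_E − 2x_A) − 37x_E.
∂π/∂x_E = 173 − 6x_E − 2x_A = 0 ⇒ x_E = 173/6 − (1/3)x_A.
Similarly x_A = 77/3 − (1/3)x_E.
Plugging x_A into E's best response: x_E = 173/6 − (1/3)(77/3 − (1/3)x_E) ⇒ (8/9)x_E = 365/18, so x_E = 22.8125.
Then x_A = 77/3 − (1/3)·22.8125 = 18.0625.
P_E = 210 − 3·22.8125 − 2·18.0625 = 105.4375.

105.4375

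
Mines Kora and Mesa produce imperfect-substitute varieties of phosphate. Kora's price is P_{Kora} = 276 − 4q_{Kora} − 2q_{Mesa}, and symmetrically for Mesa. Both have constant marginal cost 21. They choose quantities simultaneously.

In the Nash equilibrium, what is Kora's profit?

2601

Mine Kora's profit: π = q_{Kora}(276 − 4q_{Kora} − 2q_{Mesa}) − 21q_{Kora}.
∂π/∂q_{Kora} = 255 − 8q_{Kora} − 2q_{Mesa} = 0 ⇒ q_{Kora} = 31.875 − 0.25q_{Mesa}.
By symmetry q_{Mesa} = q_{Kora}; substituting into the reaction function, 1.25q_{Kora} = 31.875 and q_{Kora} = 25.5.
P_{Kora} = 276 − 4·25.5 − 2·25.5 = 123.
Profit = (123 − 21)·25.5 = 2601.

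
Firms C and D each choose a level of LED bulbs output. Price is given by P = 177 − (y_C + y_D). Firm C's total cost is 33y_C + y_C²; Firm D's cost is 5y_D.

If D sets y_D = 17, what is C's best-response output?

Firm C's profit: π = y_C(177 − (y_C + y_D)) − 33y_C − y_C².
∂π/∂y_C = 144 − 4y_C − y_D = 0, so y_C = 36 − 0.25y_D.
At y_D = 17: y_C = 36 − 0.25·17 = 31.75.

31.75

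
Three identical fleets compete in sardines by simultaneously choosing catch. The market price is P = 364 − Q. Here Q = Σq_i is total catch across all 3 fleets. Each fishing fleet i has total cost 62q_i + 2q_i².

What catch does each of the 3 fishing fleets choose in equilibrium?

37.75

A representative fishing fleet's profit is π_i = q_i(364 − Q) − 62q_i − 2q_i², with Q = q_i + Σ_{j≠i} q_j.
First-order condition: 302 − 6q_i − Σ_{j≠i} q_j = 0.
In a symmetric equilibrium every fishing fleet chooses the same q, so Σ_{j≠i} q_j = 2q. The condition becomes 302 − 8q = 0, giving q = 302/8 = 37.75.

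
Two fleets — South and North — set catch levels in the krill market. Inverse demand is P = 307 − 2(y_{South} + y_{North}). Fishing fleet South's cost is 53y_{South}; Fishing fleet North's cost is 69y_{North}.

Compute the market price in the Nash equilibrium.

143

Fishing fleet South's profit: π = y_{South}(307 − 2(y_{South} + y_{North})) − 53y_{South}.
∂π/∂y_{South} = 254 − 4y_{South} − 2y_{North} = 0, so y_{South} = 63.5 − 0.5y_{North}.
By the same steps for North: y_{North} = 59.5 − 0.5y_{South}.
Substituting the second reaction function into the first: y_{South} = 63.5 − 0.5(59.5 − 0.5y_{South}), which gives 0.75y_{South} = 33.75 ⇒ y_{South} = 45.
Then y_{North} = 59.5 − 0.5·45 = 37.
Equilibrium price: P = 307 − 2·82 = 143.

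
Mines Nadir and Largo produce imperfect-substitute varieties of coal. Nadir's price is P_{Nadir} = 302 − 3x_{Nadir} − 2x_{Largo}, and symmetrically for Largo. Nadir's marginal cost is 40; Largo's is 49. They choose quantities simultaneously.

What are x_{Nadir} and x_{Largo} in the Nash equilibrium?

Mine Nadir's profit: π = x_{Nadir}(302 − 3x_{Nadir} − 2x_{Largo}) − 40x_{Nadir}.
∂π/∂x_{Nadir} = 262 − 6x_{Nadir} − 2x_{Largo} = 0 ⇒ x_{Nadir} = 131/3 − (1/3)x_{Largo}.
Similarly x_{Largo} = 253/6 − (1/3)x_{Nadir}.
Plugging x_{Largo} into Nadir's best response: x_{Nadir} = 131/3 − (1/3)(253/6 − (1/3)x_{Nadir}) ⇒ (8/9)x_{Nadir} = 533/18, so x_{Nadir} = 33.3125.
Then x_{Largo} = 253/6 − (1/3)·33.3125 = 31.0625.

33.3125, 31.0625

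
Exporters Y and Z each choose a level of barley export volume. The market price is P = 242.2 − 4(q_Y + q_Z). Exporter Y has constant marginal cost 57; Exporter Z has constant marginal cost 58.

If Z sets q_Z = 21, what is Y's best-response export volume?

Exporter Y's profit: π = q_Y(242.2 − 4(q_Y + q_Z)) − 57q_Y.
∂π/∂q_Y = 185.2 − 8q_Y − 4q_Z = 0, so q_Y = 23.15 − 0.5q_Z.
At q_Z = 21: q_Y = 23.15 − 0.5·21 = 12.65.

12.65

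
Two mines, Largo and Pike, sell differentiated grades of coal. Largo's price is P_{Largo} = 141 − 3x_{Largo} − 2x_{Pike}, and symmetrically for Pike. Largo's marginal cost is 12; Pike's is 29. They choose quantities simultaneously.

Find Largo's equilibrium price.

Mine Largo's profit: π = x_{Largo}(141 − 3x_{Largo} − 2x_{Pike}) − 12x_{Largo}.
∂π/∂x_{Largo} = 129 − 6x_{Largo} − 2x_{Pike} = 0 ⇒ x_{Largo} = 21.5 − (1/3)x_{Pike}.
Similarly x_{Pike} = 56/3 − (1/3)x_{Largo}.
Plugging x_{Pike} into Largo's best response: x_{Largo} = 21.5 − (1/3)(56/3 − (1/3)x_{Largo}) ⇒ (8/9)x_{Largo} = 275/18, so x_{Largo} = 17.1875.
Then x_{Pike} = 56/3 − (1/3)·17.1875 = 12.9375.
P_{Largo} = 141 − 3·17.1875 − 2·12.9375 = 63.5625.

63.5625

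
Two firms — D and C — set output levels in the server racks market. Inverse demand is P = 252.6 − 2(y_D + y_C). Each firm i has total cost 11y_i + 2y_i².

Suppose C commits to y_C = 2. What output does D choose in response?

Firm D's profit: π = y_D(252.6 − 2(y_D + y_C)) − 11y_D − 2y_D².
∂π/∂y_D = 241.6 − 8y_D − 2y_C = 0, so y_D = 30.2 − 0.25y_C.
At y_C = 2: y_D = 30.2 − 0.25·2 = 29.7.

29.7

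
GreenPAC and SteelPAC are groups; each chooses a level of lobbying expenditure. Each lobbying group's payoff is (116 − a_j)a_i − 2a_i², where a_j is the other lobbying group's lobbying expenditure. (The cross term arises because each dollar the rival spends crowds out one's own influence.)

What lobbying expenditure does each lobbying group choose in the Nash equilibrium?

23.2

GreenPAC's payoff is (116 − a_S)a_G − 2a_G².
∂π/∂a_G = 116 − a_S − 4a_G = 0, so a_G = 29 − 0.25a_S.
Setting a_G = a_S in the reaction function: a_G = 29 − 0.25a_G, so a_G = 29 / 1.25 = 23.2.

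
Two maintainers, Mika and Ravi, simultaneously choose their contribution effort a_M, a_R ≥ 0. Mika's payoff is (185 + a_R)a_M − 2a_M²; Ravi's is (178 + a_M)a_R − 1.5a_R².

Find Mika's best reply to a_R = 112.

Expanding Mika's payoff: 185a_M + a_Ra_M − 2a_M².
∂π/∂a_M = 185 + a_R − 4a_M = 0, so a_M = 46.25 + 0.25a_R.
At a_R = 112: a_M = 46.25 + 0.25·112 = 74.25.

74.25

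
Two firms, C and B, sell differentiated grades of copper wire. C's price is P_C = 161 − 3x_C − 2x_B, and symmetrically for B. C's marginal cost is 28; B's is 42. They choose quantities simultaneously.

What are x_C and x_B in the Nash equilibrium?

17.5, 14

Firm C's profit: π = x_C(161 − 3x_C − 2x_B) − 28x_C.
∂π/∂x_C = 133 − 6x_C − 2x_B = 0 ⇒ x_C = 133/6 − (1/3)x_B.
Similarly x_B = 119/6 − (1/3)x_C.
Solving the two reaction functions simultaneously: (1 − (−1/3)(−1/3))x_C = 133/6 − (1/3)·(119/6), so (8/9)x_C = 140/9 and x_C = 17.5.
Then x_B = 119/6 − (1/3)·17.5 = 14.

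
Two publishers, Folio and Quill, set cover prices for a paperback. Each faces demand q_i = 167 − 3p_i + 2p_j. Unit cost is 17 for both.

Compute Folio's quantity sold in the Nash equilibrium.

112.5

Folio's profit: π = (p_{Folio} − 17)(167 − 3p_{Folio} + 2p_{Quill}).
∂π/∂p_{Folio} = 218 − 6p_{Folio} + 2p_{Quill} = 0 ⇒ p_{Folio} = 109/3 + (1/3)p_{Quill}.
The game is symmetric, so in equilibrium p_{Quill} = p_{Folio}: the reaction function gives (2/3)p_{Folio} = 109/3, hence p_{Folio} = 54.5.
q_{Folio} = 167 − 3·54.5 + 2·54.5 = 112.5.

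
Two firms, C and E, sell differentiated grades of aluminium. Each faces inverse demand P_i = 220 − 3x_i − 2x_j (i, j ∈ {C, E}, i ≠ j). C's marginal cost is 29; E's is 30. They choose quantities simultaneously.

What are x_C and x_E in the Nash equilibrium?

Firm C's profit: π = x_C(220 − 3x_C − 2x_E) − 29x_C.
∂π/∂x_C = 191 − 6x_C − 2x_E = 0 ⇒ x_C = 191/6 − (1/3)x_E.
Similarly x_E = 95/3 − (1/3)x_C.
Solving the two reaction functions simultaneously: (1 − (−1/3)(−1/3))x_C = 191/6 − (1/3)·(95/3), so (8/9)x_C = 383/18 and x_C = 23.9375.
Then x_E = 95/3 − (1/3)·23.9375 = 23.6875.

23.9375, 23.6875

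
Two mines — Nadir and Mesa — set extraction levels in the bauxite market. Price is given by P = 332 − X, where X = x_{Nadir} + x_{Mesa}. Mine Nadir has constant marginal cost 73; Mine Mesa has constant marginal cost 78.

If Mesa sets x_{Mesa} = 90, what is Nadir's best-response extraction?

Mine Nadir's profit: π = x_{Nadir}(332 − (x_{Nadir} + x_{Mesa})) − 73x_{Nadir}.
∂π/∂x_{Nadir} = 259 − 2x_{Nadir} − x_{Mesa} = 0, so x_{Nadir} = 129.5 − 0.5x_{Mesa}.
At x_{Mesa} = 90: x_{Nadir} = 129.5 − 0.5·90 = 84.5.

84.5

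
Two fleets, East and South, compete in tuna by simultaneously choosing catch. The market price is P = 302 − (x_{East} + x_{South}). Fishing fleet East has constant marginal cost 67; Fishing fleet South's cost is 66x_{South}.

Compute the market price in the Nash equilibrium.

Fishing fleet East's profit: π = x_{East}(302 − (x_{East} + x_{South})) − 67x_{East}.
∂π/∂x_{East} = 235 − 2x_{East} − x_{South} = 0, so x_{East} = 117.5 − 0.5x_{South}.
By the same steps for South: x_{South} = 118 − 0.5x_{East}.
Substituting the second reaction function into the first: x_{East} = 117.5 − 0.5(118 − 0.5x_{East}), which gives 0.75x_{East} = 58.5 ⇒ x_{East} = 78.
Then x_{South} = 118 − 0.5·78 = 79.
Equilibrium price: P = 302 − 157 = 145.

145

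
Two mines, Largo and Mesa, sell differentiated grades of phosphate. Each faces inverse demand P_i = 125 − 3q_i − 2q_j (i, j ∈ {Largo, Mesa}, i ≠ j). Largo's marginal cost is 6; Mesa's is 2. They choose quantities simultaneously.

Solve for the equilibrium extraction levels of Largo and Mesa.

Mine Largo's profit: π = q_{Largo}(125 − 3q_{Largo} − 2q_{Mesa}) − 6q_{Largo}.
∂π/∂q_{Largo} = 119 − 6q_{Largo} − 2q_{Mesa} = 0 ⇒ q_{Largo} = 119/6 − (1/3)q_{Mesa}.
Similarly q_{Mesa} = 20.5 − (1/3)q_{Largo}.
Solving the two reaction functions simultaneously: (1 − (−1/3)(−1/3))q_{Largo} = 119/6 − (1/3)·20.5, so (8/9)q_{Largo} = 13 and q_{Largo} = 14.625.
Then q_{Mesa} = 20.5 − (1/3)·14.625 = 15.625.

14.625, 15.625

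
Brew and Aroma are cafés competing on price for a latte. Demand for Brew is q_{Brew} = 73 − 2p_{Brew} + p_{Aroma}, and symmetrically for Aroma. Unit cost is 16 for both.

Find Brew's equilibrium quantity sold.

Brew's profit: π = (p_{Brew} − 16)(73 − 2p_{Brew} + p_{Aroma}).
∂π/∂p_{Brew} = 105 − 4p_{Brew} + p_{Aroma} = 0 ⇒ p_{Brew} = 26.25 + 0.25p_{Aroma}.
By symmetry p_{Aroma} = p_{Brew}; substituting into the reaction function, 0.75p_{Brew} = 26.25 and p_{Brew} = 35.
q_{Brew} = 73 − 2·35 + 35 = 38.

38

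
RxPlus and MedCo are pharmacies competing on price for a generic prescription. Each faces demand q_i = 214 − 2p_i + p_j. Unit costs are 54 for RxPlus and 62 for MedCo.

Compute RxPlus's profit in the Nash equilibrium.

RxPlus's profit: π = (p_{RxPlus} − 54)(214 − 2p_{RxPlus} + p_{MedCo}).
∂π/∂p_{RxPlus} = 322 − 4p_{RxPlus} + p_{MedCo} = 0 ⇒ p_{RxPlus} = 80.5 + 0.25p_{MedCo}.
Similarly p_{MedCo} = 84.5 + 0.25p_{RxPlus}.
Plugging p_{MedCo} into RxPlus's best response: p_{RxPlus} = 80.5 + 0.25(84.5 + 0.25p_{RxPlus}) ⇒ 0.9375p_{RxPlus} = 101.625, so p_{RxPlus} = 108.4.
Then p_{MedCo} = 84.5 + 0.25·108.4 = 111.6.
q_{RxPlus} = 214 − 2·108.4 + 111.6 = 108.8.
Profit = (108.4 − 54)·108.8 = 5918.72.

5918.72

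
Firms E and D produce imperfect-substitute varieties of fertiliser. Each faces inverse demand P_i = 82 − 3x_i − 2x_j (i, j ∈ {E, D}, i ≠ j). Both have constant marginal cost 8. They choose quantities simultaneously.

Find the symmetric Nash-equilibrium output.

Firm E's profit: π = x_E(82 − 3x_E − 2x_D) − 8x_E.
∂π/∂x_E = 74 − 6x_E − 2x_D = 0 ⇒ x_E = 37/3 − (1/3)x_D.
The game is symmetric, so in equilibrium x_D = x_E: the reaction function gives (4/3)x_E = 37/3, hence x_E = 9.25.

9.25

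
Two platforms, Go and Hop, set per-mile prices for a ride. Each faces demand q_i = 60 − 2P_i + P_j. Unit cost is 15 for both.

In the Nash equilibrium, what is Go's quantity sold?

Go's profit: π = (P_{Go} − 15)(60 − 2P_{Go} + P_{Hop}).
∂π/∂P_{Go} = 90 − 4P_{Go} + P_{Hop} = 0 ⇒ P_{Go} = 22.5 + 0.25P_{Hop}.
By symmetry P_{Hop} = P_{Go}; substituting into the reaction function, 0.75P_{Go} = 22.5 and P_{Go} = 30.
q_{Go} = 60 − 2·30 + 30 = 30.

30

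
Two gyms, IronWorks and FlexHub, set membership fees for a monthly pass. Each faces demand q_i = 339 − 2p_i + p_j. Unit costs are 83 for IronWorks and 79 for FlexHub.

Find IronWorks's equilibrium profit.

IronWorks's profit: π = (p_{IronWorks} − 83)(339 − 2p_{IronWorks} + p_{FlexHub}).
∂π/∂p_{IronWorks} = 505 − 4p_{IronWorks} + p_{FlexHub} = 0 ⇒ p_{IronWorks} = 126.25 + 0.25p_{FlexHub}.
Similarly p_{FlexHub} = 124.25 + 0.25p_{IronWorks}.
Plugging p_{FlexHub} into IronWorks's best response: p_{IronWorks} = 126.25 + 0.25(124.25 + 0.25p_{IronWorks}) ⇒ 0.9375p_{IronWorks} = 157.3125, so p_{IronWorks} = 167.8.
Then p_{FlexHub} = 124.25 + 0.25·167.8 = 166.2.
q_{IronWorks} = 339 − 2·167.8 + 166.2 = 169.6.
Profit = (167.8 − 83)·169.6 = 14382.08.

14382.08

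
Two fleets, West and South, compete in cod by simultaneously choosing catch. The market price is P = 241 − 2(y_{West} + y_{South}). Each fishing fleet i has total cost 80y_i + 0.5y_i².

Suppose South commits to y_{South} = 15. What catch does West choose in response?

26.2

Fishing fleet West's profit: π = y_{West}(241 − 2(y_{West} + y_{South})) − 80y_{West} − 0.5y_{West}².
∂π/∂y_{West} = 161 − 5y_{West} − 2y_{South} = 0, so y_{West} = 32.2 − 0.4y_{South}.
At y_{South} = 15: y_{West} = 32.2 − 0.4·15 = 26.2.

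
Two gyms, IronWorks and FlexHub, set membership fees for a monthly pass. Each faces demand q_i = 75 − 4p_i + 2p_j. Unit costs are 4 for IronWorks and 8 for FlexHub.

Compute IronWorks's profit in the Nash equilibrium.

IronWorks's profit: π = (p_{IronWorks} − 4)(75 − 4p_{IronWorks} + 2p_{FlexHub}).
∂π/∂p_{IronWorks} = 91 − 8p_{IronWorks} + 2p_{FlexHub} = 0 ⇒ p_{IronWorks} = 11.375 + 0.25p_{FlexHub}.
Similarly p_{FlexHub} = 13.375 + 0.25p_{IronWorks}.
Substituting the second reaction function into the first: p_{IronWorks} = 11.375 + 0.25(13.375 + 0.25p_{IronWorks}), which gives 0.9375p_{IronWorks} = 471/32 ⇒ p_{IronWorks} = 15.7.
Then p_{FlexHub} = 13.375 + 0.25·15.7 = 17.3.
q_{IronWorks} = 75 − 4·15.7 + 2·17.3 = 46.8.
Profit = (15.7 − 4)·46.8 = 547.56.

547.56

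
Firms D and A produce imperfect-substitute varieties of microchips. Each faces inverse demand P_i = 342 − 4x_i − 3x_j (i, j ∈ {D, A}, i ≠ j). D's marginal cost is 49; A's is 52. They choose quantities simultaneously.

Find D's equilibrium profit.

Firm D's profit: π = x_D(342 − 4x_D − 3x_A) − 49x_D.
∂π/∂x_D = 293 − 8x_D − 3x_A = 0 ⇒ x_D = 36.625 − 0.375x_A.
Similarly x_A = 36.25 − 0.375x_D.
Solving the two reaction functions simultaneously: (1 − (−0.375)(−0.375))x_D = 36.625 − 0.375·36.25, so (55/64)x_D = 737/32 and x_D = 26.8.
Then x_A = 36.25 − 0.375·26.8 = 26.2.
P_D = 342 − 4·26.8 − 3·26.2 = 156.2.
Profit = (156.2 − 49)·26.8 = 2872.96.

2872.96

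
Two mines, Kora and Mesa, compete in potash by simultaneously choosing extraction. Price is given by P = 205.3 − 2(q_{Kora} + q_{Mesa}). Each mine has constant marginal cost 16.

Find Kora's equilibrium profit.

Mine Kora's profit: π = q_{Kora}(205.3 − 2(q_{Kora} + q_{Mesa})) − 16q_{Kora}.
∂π/∂q_{Kora} = 189.3 − 4q_{Kora} − 2q_{Mesa} = 0, so q_{Kora} = 47.325 − 0.5q_{Mesa}.
The game is symmetric, so in equilibrium q_{Mesa} = q_{Kora}: the reaction function gives 1.5q_{Kora} = 47.325, hence q_{Kora} = 31.55.
Price P = 205.3 − 2·63.1 = 79.1.
Kora's profit: (79.1 − 16)·31.55 = 1990.805.

1990.805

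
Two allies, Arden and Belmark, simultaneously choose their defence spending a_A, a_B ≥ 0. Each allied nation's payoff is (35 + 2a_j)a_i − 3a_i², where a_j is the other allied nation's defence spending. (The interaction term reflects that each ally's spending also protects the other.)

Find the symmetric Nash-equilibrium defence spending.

Arden's payoff is (35 + 2a_B)a_A − 3a_A².
∂π/∂a_A = 35 + 2a_B − 6a_A = 0, so a_A = 35/6 + (1/3)a_B.
Setting a_A = a_B in the reaction function: a_A = 35/6 + (1/3)a_A, so a_A = (35/6) / (2/3) = 8.75.

8.75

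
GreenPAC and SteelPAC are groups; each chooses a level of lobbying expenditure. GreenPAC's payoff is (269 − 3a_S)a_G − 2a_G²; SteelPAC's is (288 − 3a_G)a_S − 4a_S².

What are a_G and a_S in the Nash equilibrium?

Expanding GreenPAC's payoff: 269a_G − 3a_Sa_G − 2a_G².
∂π/∂a_G = 269 − 3a_S − 4a_G = 0, so a_G = 67.25 − 0.75a_S.
Likewise for SteelPAC: a_S = 36 − 0.375a_G.
Substituting the second reaction function into the first: a_G = 67.25 − 0.75(36 − 0.375a_G), which gives (23/32)a_G = 40.25 ⇒ a_G = 56.
Then a_S = 36 − 0.375·56 = 15.

56, 15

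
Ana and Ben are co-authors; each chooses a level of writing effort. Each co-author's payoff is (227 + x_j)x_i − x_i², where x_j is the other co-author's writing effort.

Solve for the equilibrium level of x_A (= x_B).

227

Ana's payoff is (227 + x_B)x_A − x_A².
∂π/∂x_A = 227 + x_B − 2x_A = 0, so x_A = 113.5 + 0.5x_B.
Setting x_A = x_B in the reaction function: x_A = 113.5 + 0.5x_A, so x_A = 113.5 / 0.5 = 227.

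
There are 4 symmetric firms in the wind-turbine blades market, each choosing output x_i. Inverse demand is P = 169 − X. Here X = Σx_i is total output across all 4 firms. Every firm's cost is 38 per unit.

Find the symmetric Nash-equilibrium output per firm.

A representative firm's profit is π_i = x_i(169 − X) − 38x_i, with X = x_i + Σ_{j≠i} x_j.
First-order condition: 131 − 2x_i − Σ_{j≠i} x_j = 0.
Imposing symmetry (x_j = x for all j) turns Σ_{j≠i} x_j into 3x, so 131 = 5x and x = 26.2.

26.2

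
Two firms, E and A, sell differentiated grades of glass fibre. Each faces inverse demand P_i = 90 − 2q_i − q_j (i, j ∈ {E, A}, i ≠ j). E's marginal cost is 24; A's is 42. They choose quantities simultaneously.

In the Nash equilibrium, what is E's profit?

Firm E's profit: π = q_E(90 − 2q_E − q_A) − 24q_E.
∂π/∂q_E = 66 − 4q_E − q_A = 0 ⇒ q_E = 16.5 − 0.25q_A.
Similarly q_A = 12 − 0.25q_E.
Plugging q_A into E's best response: q_E = 16.5 − 0.25(12 − 0.25q_E) ⇒ 0.9375q_E = 13.5, so q_E = 14.4.
Then q_A = 12 − 0.25·14.4 = 8.4.
P_E = 90 − 2·14.4 − 8.4 = 52.8.
Profit = (52.8 − 24)·14.4 = 414.72.

414.72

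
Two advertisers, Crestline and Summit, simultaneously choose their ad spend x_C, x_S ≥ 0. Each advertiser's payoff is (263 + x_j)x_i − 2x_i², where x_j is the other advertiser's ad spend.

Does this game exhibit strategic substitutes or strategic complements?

Crestline's payoff is (263 + x_S)x_C − 2x_C².
∂π/∂x_C = 263 + x_S − 4x_C = 0, so x_C = 65.75 + 0.25x_S.
The best-response slope dx_C/dx_S = 0.25 > 0: the reaction function is upward-sloping, so the choices are strategic complements.

strategic complements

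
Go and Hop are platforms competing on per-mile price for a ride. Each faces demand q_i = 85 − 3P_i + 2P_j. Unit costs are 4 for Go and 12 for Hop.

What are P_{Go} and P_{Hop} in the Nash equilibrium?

25.75, 28.75

Go's profit: π = (P_{Go} − 4)(85 − 3P_{Go} + 2P_{Hop}).
∂π/∂P_{Go} = 97 − 6P_{Go} + 2P_{Hop} = 0 ⇒ P_{Go} = 97/6 + (1/3)P_{Hop}.
Similarly P_{Hop} = 121/6 + (1/3)P_{Go}.
Plugging P_{Hop} into Go's best response: P_{Go} = 97/6 + (1/3)(121/6 + (1/3)P_{Go}) ⇒ (8/9)P_{Go} = 206/9, so P_{Go} = 25.75.
Then P_{Hop} = 121/6 + (1/3)·25.75 = 28.75.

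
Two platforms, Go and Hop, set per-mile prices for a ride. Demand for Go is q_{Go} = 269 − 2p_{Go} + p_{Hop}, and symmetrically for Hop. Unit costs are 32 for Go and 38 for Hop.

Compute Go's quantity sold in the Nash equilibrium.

159.6

Go's profit: π = (p_{Go} − 32)(269 − 2p_{Go} + p_{Hop}).
∂π/∂p_{Go} = 333 − 4p_{Go} + p_{Hop} = 0 ⇒ p_{Go} = 83.25 + 0.25p_{Hop}.
Similarly p_{Hop} = 86.25 + 0.25p_{Go}.
Substituting the second reaction function into the first: p_{Go} = 83.25 + 0.25(86.25 + 0.25p_{Go}), which gives 0.9375p_{Go} = 104.8125 ⇒ p_{Go} = 111.8.
Then p_{Hop} = 86.25 + 0.25·111.8 = 114.2.
q_{Go} = 269 − 2·111.8 + 114.2 = 159.6.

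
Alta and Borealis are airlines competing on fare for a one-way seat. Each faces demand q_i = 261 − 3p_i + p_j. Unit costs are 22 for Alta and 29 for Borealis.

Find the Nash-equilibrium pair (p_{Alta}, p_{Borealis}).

66, 69

Alta's profit: π = (p_{Alta} − 22)(261 − 3p_{Alta} + p_{Borealis}).
∂π/∂p_{Alta} = 327 − 6p_{Alta} + p_{Borealis} = 0 ⇒ p_{Alta} = 54.5 + (1/6)p_{Borealis}.
Similarly p_{Borealis} = 58 + (1/6)p_{Alta}.
Substituting the second reaction function into the first: p_{Alta} = 54.5 + (1/6)(58 + (1/6)p_{Alta}), which gives (35/36)p_{Alta} = 385/6 ⇒ p_{Alta} = 66.
Then p_{Borealis} = 58 + (1/6)·66 = 69.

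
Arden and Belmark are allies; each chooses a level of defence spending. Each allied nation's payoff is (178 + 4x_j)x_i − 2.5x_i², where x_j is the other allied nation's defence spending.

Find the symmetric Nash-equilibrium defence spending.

Arden's payoff is (178 + 4x_B)x_A − 2.5x_A².
∂π/∂x_A = 178 + 4x_B − 5x_A = 0, so x_A = 35.6 + 0.8x_B.
The game is symmetric, so in equilibrium x_B = x_A: the reaction function gives 0.2x_A = 35.6, hence x_A = 178.

178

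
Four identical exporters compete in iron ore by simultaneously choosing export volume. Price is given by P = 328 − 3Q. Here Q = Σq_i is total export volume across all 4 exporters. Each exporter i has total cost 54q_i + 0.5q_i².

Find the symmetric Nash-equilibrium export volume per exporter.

A representative exporter's profit is π_i = q_i(328 − 3Q) − 54q_i − 0.5q_i², with Q = q_i + Σ_{j≠i} q_j.
First-order condition: 274 − 7q_i − 3Σ_{j≠i} q_j = 0.
In a symmetric equilibrium every exporter chooses the same q, so Σ_{j≠i} q_j = 3q. The condition becomes 274 − 16q = 0, giving q = 274/16 = 17.125.

17.125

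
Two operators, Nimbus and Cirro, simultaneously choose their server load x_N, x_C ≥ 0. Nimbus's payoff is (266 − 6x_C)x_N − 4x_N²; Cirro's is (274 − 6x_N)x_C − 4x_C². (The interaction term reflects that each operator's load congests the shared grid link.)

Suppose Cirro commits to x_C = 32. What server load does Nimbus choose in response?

Expanding Nimbus's payoff: 266x_N − 6x_Cx_N − 4x_N².
∂π/∂x_N = 266 − 6x_C − 8x_N = 0, so x_N = 33.25 − 0.75x_C.
At x_C = 32: x_N = 33.25 − 0.75·32 = 9.25.

9.25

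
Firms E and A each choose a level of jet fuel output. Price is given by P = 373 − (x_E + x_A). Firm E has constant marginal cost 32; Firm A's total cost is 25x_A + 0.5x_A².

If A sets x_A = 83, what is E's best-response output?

129

Firm E's profit: π = x_E(373 − (x_E + x_A)) − 32x_E.
∂π/∂x_E = 341 − 2x_E − x_A = 0, so x_E = 170.5 − 0.5x_A.
At x_A = 83: x_E = 170.5 − 0.5·83 = 129.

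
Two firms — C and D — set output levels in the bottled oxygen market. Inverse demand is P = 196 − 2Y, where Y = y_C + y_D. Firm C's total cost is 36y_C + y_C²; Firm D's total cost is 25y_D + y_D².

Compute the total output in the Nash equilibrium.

41.375

Firm C's profit: π = y_C(196 − 2(y_C + y_D)) − 36y_C − y_C².
∂π/∂y_C = 160 − 6y_C − 2y_D = 0, so y_C = 80/3 − (1/3)y_D.
By the same steps for D: y_D = 28.5 − (1/3)y_C.
Solving the two reaction functions simultaneously: (1 − (−1/3)(−1/3))y_C = 80/3 − (1/3)·28.5, so (8/9)y_C = 103/6 and y_C = 19.3125.
Then y_D = 28.5 − (1/3)·19.3125 = 22.0625.
Total output: 19.3125 + 22.0625 = 41.375.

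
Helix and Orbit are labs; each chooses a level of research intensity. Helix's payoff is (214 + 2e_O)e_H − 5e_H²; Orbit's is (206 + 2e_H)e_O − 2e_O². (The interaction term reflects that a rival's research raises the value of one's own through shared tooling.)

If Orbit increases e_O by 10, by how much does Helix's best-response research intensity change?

Expanding Helix's payoff: 214e_H + 2e_Oe_H − 5e_H².
∂π/∂e_H = 214 + 2e_O − 10e_H = 0, so e_H = 21.4 + 0.2e_O.
The reaction-function slope is 0.2, so a 10-unit rise in e_O moves e_H by 0.2 × 10 = 2. Helix's best response rises — the actions are strategic complements.

2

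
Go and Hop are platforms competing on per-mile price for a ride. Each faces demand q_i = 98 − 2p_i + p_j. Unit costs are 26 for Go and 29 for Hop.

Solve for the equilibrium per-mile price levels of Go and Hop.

50.4, 51.6

Go's profit: π = (p_{Go} − 26)(98 − 2p_{Go} + p_{Hop}).
∂π/∂p_{Go} = 150 − 4p_{Go} + p_{Hop} = 0 ⇒ p_{Go} = 37.5 + 0.25p_{Hop}.
Similarly p_{Hop} = 39 + 0.25p_{Go}.
Substituting the second reaction function into the first: p_{Go} = 37.5 + 0.25(39 + 0.25p_{Go}), which gives 0.9375p_{Go} = 47.25 ⇒ p_{Go} = 50.4.
Then p_{Hop} = 39 + 0.25·50.4 = 51.6.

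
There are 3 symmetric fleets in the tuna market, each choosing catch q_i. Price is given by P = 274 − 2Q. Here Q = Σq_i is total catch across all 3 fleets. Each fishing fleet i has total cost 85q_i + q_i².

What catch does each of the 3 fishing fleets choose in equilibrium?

A representative fishing fleet's profit is π_i = q_i(274 − 2Q) − 85q_i − q_i², with Q = q_i + Σ_{j≠i} q_j.
First-order condition: 189 − 6q_i − 2Σ_{j≠i} q_j = 0.
Imposing symmetry (q_j = q for all j) turns Σ_{j≠i} q_j into 2q, so 189 = 10q and q = 18.9.

18.9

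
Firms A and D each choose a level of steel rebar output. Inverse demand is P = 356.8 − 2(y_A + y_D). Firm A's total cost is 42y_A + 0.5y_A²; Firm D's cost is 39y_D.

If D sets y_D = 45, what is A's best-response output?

Firm A's profit: π = y_A(356.8 − 2(y_A + y_D)) − 42y_A − 0.5y_A².
∂π/∂y_A = 314.8 − 5y_A − 2y_D = 0, so y_A = 62.96 − 0.4y_D.
At y_D = 45: y_A = 62.96 − 0.4·45 = 44.96.

44.96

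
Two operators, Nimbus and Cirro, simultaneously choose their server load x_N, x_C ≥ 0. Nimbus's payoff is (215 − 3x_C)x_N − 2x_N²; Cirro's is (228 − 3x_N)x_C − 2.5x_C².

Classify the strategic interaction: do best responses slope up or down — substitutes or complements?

Expanding Nimbus's payoff: 215x_N − 3x_Cx_N − 2x_N².
∂π/∂x_N = 215 − 3x_C − 4x_N = 0, so x_N = 53.75 − 0.75x_C.
The best-response slope dx_N/dx_C = −0.75 < 0: the reaction function is downward-sloping, so the choices are strategic substitutes.

strategic substitutes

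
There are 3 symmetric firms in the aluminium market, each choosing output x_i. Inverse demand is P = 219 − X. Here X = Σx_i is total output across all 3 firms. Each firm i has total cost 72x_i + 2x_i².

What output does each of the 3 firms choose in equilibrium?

18.375

A representative firm's profit is π_i = x_i(219 − X) − 72x_i − 2x_i², with X = x_i + Σ_{j≠i} x_j.
First-order condition: 147 − 6x_i − Σ_{j≠i} x_j = 0.
With identical firms, set every x_j = x: then 147 − 6x − 2x = 0, i.e. x = 147/8 = 18.375.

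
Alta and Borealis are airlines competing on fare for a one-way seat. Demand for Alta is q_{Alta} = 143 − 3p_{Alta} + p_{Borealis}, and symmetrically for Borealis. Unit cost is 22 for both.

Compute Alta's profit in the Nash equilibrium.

Alta's profit: π = (p_{Alta} − 22)(143 − 3p_{Alta} + p_{Borealis}).
∂π/∂p_{Alta} = 209 − 6p_{Alta} + p_{Borealis} = 0 ⇒ p_{Alta} = 209/6 + (1/6)p_{Borealis}.
Setting p_{Alta} = p_{Borealis} in the reaction function: p_{Alta} = 209/6 + (1/6)p_{Alta}, so p_{Alta} = (209/6) / (5/6) = 41.8.
q_{Alta} = 143 − 3·41.8 + 41.8 = 59.4.
Profit = (41.8 − 22)·59.4 = 1176.12.

1176.12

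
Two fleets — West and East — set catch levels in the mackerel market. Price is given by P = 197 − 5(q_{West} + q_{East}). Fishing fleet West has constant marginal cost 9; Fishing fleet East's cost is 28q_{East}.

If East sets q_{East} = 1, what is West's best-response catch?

18.3

Fishing fleet West's profit: π = q_{West}(197 − 5(q_{West} + q_{East})) − 9q_{West}.
∂π/∂q_{West} = 188 − 10q_{West} − 5q_{East} = 0, so q_{West} = 18.8 − 0.5q_{East}.
At q_{East} = 1: q_{West} = 18.8 − 0.5·1 = 18.3.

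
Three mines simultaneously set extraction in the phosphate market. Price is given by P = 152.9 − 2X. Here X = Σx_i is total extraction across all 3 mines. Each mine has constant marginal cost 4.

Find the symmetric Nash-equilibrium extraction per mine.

A representative mine's profit is π_i = x_i(152.9 − 2X) − 4x_i, with X = x_i + Σ_{j≠i} x_j.
First-order condition: 148.9 − 4x_i − 2Σ_{j≠i} x_j = 0.
With identical mines, set every x_j = x: then 148.9 − 4x − 4x = 0, i.e. x = 148.9/8 = 18.6125.

18.6125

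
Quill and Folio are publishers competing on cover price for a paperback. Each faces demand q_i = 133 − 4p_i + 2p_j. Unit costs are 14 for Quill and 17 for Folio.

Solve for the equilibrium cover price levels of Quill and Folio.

31.9, 33.1

Quill's profit: π = (p_{Quill} − 14)(133 − 4p_{Quill} + 2p_{Folio}).
∂π/∂p_{Quill} = 189 − 8p_{Quill} + 2p_{Folio} = 0 ⇒ p_{Quill} = 23.625 + 0.25p_{Folio}.
Similarly p_{Folio} = 25.125 + 0.25p_{Quill}.
Plugging p_{Folio} into Quill's best response: p_{Quill} = 23.625 + 0.25(25.125 + 0.25p_{Quill}) ⇒ 0.9375p_{Quill} = 957/32, so p_{Quill} = 31.9.
Then p_{Folio} = 25.125 + 0.25·31.9 = 33.1.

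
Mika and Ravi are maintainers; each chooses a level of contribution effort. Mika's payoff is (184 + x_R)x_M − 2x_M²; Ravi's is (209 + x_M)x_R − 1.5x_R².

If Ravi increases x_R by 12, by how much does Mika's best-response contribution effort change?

3

Expanding Mika's payoff: 184x_M + x_Rx_M − 2x_M².
∂π/∂x_M = 184 + x_R − 4x_M = 0, so x_M = 46 + 0.25x_R.
The reaction-function slope is 0.25, so a 12-unit rise in x_R moves x_M by 0.25 × 12 = 3. Mika's best response rises — the actions are strategic complements.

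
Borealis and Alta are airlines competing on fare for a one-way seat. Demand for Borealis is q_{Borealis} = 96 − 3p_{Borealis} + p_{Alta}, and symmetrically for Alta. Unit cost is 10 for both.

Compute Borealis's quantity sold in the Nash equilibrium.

Borealis's profit: π = (p_{Borealis} − 10)(96 − 3p_{Borealis} + p_{Alta}).
∂π/∂p_{Borealis} = 126 − 6p_{Borealis} + p_{Alta} = 0 ⇒ p_{Borealis} = 21 + (1/6)p_{Alta}.
By symmetry p_{Alta} = p_{Borealis}; substituting into the reaction function, (5/6)p_{Borealis} = 21 and p_{Borealis} = 25.2.
q_{Borealis} = 96 − 3·25.2 + 25.2 = 45.6.

45.6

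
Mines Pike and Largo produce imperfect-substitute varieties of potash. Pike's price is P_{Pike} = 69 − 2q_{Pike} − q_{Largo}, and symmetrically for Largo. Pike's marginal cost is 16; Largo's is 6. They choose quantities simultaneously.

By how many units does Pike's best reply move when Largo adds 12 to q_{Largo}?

-3

Mine Pike's profit: π = q_{Pike}(69 − 2q_{Pike} − q_{Largo}) − 16q_{Pike}.
∂π/∂q_{Pike} = 53 − 4q_{Pike} − q_{Largo} = 0 ⇒ q_{Pike} = 13.25 − 0.25q_{Largo}.
The reaction-function slope is −0.25, so a 12-unit rise in q_{Largo} moves q_{Pike} by −0.25 × 12 = −3. Pike's best response falls — the actions are strategic substitutes.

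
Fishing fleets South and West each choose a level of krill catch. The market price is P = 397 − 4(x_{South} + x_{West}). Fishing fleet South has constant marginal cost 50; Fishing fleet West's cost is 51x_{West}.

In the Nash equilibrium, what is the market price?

166

Fishing fleet South's profit: π = x_{South}(397 − 4(x_{South} + x_{West})) − 50x_{South}.
∂π/∂x_{South} = 347 − 8x_{South} − 4x_{West} = 0, so x_{South} = 43.375 − 0.5x_{West}.
By the same steps for West: x_{West} = 43.25 − 0.5x_{South}.
Solving the two reaction functions simultaneously: (1 − (−0.5)(−0.5))x_{South} = 43.375 − 0.5·43.25, so 0.75x_{South} = 21.75 and x_{South} = 29.
Then x_{West} = 43.25 − 0.5·29 = 28.75.
Equilibrium price: P = 397 − 4·57.75 = 166.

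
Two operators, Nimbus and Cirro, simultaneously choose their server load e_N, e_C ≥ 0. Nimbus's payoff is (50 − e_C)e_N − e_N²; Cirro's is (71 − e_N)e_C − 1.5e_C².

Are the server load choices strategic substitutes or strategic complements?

strategic substitutes

Expanding Nimbus's payoff: 50e_N − e_Ce_N − e_N².
∂π/∂e_N = 50 − e_C − 2e_N = 0, so e_N = 25 − 0.5e_C.
The best-response slope de_N/de_C = −0.5 < 0: the reaction function is downward-sloping, so the choices are strategic substitutes.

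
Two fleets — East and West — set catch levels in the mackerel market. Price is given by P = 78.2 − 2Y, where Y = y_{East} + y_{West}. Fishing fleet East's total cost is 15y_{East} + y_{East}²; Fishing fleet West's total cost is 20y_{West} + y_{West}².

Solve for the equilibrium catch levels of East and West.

Fishing fleet East's profit: π = y_{East}(78.2 − 2(y_{East} + y_{West})) − 15y_{East} − y_{East}².
∂π/∂y_{East} = 63.2 − 6y_{East} − 2y_{West} = 0, so y_{East} = 158/15 − (1/3)y_{West}.
By the same steps for West: y_{West} = 9.7 − (1/3)y_{East}.
Solving the two reaction functions simultaneously: (1 − (−1/3)(−1/3))y_{East} = 158/15 − (1/3)·9.7, so (8/9)y_{East} = 7.3 and y_{East} = 8.2125.
Then y_{West} = 9.7 − (1/3)·8.2125 = 6.9625.

8.2125, 6.9625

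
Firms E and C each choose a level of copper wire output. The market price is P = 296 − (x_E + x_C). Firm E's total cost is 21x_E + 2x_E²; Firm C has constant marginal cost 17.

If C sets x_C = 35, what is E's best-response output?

40

Firm E's profit: π = x_E(296 − (x_E + x_C)) − 21x_E − 2x_E².
∂π/∂x_E = 275 − 6x_E − x_C = 0, so x_E = 275/6 − (1/6)x_C.
At x_C = 35: x_E = 275/6 − (1/6)·35 = 40.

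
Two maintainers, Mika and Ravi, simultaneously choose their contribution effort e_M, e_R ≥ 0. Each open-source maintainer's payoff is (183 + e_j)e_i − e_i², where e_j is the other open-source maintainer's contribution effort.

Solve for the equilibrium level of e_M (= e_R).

Mika's payoff is (183 + e_R)e_M − e_M².
∂π/∂e_M = 183 + e_R − 2e_M = 0, so e_M = 91.5 + 0.5e_R.
Setting e_M = e_R in the reaction function: e_M = 91.5 + 0.5e_M, so e_M = 91.5 / 0.5 = 183.

183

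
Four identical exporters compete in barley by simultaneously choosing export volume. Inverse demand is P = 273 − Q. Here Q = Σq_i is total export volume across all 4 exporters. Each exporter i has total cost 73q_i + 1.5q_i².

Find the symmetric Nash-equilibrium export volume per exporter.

25

A representative exporter's profit is π_i = q_i(273 − Q) − 73q_i − 1.5q_i², with Q = q_i + Σ_{j≠i} q_j.
First-order condition: 200 − 5q_i − Σ_{j≠i} q_j = 0.
With identical exporters, set every q_j = q: then 200 − 5q − 3q = 0, i.e. q = 200/8 = 25.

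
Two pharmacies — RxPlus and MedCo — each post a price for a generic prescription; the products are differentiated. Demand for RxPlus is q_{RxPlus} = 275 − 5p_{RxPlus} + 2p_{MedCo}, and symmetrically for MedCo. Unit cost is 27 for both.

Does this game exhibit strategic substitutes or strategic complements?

strategic complements

RxPlus's profit: π = (p_{RxPlus} − 27)(275 − 5p_{RxPlus} + 2p_{MedCo}).
∂π/∂p_{RxPlus} = 410 − 10p_{RxPlus} + 2p_{MedCo} = 0 ⇒ p_{RxPlus} = 41 + 0.2p_{MedCo}.
The best-response slope dp_{RxPlus}/dp_{MedCo} = 0.2 > 0: the reaction function is upward-sloping, so the choices are strategic complements.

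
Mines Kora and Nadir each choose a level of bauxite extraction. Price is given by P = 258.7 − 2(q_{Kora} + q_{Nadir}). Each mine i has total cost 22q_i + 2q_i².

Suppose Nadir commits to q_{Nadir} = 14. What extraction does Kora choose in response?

26.0875

Mine Kora's profit: π = q_{Kora}(258.7 − 2(q_{Kora} + q_{Nadir})) − 22q_{Kora} − 2q_{Kora}².
∂π/∂q_{Kora} = 236.7 − 8q_{Kora} − 2q_{Nadir} = 0, so q_{Kora} = 29.5875 − 0.25q_{Nadir}.
At q_{Nadir} = 14: q_{Kora} = 29.5875 − 0.25·14 = 26.0875.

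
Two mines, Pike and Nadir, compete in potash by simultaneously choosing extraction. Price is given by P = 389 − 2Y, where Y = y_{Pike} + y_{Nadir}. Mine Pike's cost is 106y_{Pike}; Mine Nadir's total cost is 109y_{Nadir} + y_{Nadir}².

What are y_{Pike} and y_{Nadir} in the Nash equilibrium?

56.9, 27.7

Mine Pike's profit: π = y_{Pike}(389 − 2(y_{Pike} + y_{Nadir})) − 106y_{Pike}.
∂π/∂y_{Pike} = 283 − 4y_{Pike} − 2y_{Nadir} = 0, so y_{Pike} = 70.75 − 0.5y_{Nadir}.
For Nadir: ∂π/∂y_{Nadir} = 280 − 6y_{Nadir} − 2y_{Pike} = 0 ⇒ y_{Nadir} = 140/3 − (1/3)y_{Pike}.
Plugging y_{Nadir} into Pike's best response: y_{Pike} = 70.75 − 0.5(140/3 − (1/3)y_{Pike}) ⇒ (5/6)y_{Pike} = 569/12, so y_{Pike} = 56.9.
Then y_{Nadir} = 140/3 − (1/3)·56.9 = 27.7.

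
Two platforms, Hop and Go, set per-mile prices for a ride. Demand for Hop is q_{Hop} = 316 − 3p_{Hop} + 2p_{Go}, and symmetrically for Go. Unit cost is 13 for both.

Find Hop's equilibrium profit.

17214.1875

Hop's profit: π = (p_{Hop} − 13)(316 − 3p_{Hop} + 2p_{Go}).
∂π/∂p_{Hop} = 355 − 6p_{Hop} + 2p_{Go} = 0 ⇒ p_{Hop} = 355/6 + (1/3)p_{Go}.
Setting p_{Hop} = p_{Go} in the reaction function: p_{Hop} = 355/6 + (1/3)p_{Hop}, so p_{Hop} = (355/6) / (2/3) = 88.75.
q_{Hop} = 316 − 3·88.75 + 2·88.75 = 227.25.
Profit = (88.75 − 13)·227.25 = 17214.1875.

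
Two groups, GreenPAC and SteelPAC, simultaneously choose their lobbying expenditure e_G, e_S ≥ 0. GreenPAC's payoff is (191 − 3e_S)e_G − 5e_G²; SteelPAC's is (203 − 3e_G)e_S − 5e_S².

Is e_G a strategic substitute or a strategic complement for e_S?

Expanding GreenPAC's payoff: 191e_G − 3e_Se_G − 5e_G².
∂π/∂e_G = 191 − 3e_S − 10e_G = 0, so e_G = 19.1 − 0.3e_S.
The best-response slope de_G/de_S = −0.3 < 0: the reaction function is downward-sloping, so the choices are strategic substitutes.

strategic substitutes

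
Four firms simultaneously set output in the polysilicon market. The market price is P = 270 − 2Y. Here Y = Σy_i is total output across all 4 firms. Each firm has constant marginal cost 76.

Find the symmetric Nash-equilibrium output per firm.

A representative firm's profit is π_i = y_i(270 − 2Y) − 76y_i, with Y = y_i + Σ_{j≠i} y_j.
First-order condition: 194 − 4y_i − 2Σ_{j≠i} y_j = 0.
Imposing symmetry (y_j = y for all j) turns Σ_{j≠i} y_j into 3y, so 194 = 10y and y = 19.4.

19.4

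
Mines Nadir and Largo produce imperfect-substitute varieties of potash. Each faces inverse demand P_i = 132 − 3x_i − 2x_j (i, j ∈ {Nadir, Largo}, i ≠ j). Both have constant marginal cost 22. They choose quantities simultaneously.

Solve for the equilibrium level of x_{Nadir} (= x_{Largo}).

13.75

Mine Nadir's profit: π = x_{Nadir}(132 − 3x_{Nadir} − 2x_{Largo}) − 22x_{Nadir}.
∂π/∂x_{Nadir} = 110 − 6x_{Nadir} − 2x_{Largo} = 0 ⇒ x_{Nadir} = 55/3 − (1/3)x_{Largo}.
Setting x_{Nadir} = x_{Largo} in the reaction function: x_{Nadir} = 55/3 − (1/3)x_{Nadir}, so x_{Nadir} = (55/3) / (4/3) = 13.75.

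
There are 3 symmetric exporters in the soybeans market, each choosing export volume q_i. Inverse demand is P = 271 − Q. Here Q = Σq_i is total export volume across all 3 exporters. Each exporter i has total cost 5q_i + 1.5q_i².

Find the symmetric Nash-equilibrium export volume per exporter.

38

A representative exporter's profit is π_i = q_i(271 − Q) − 5q_i − 1.5q_i², with Q = q_i + Σ_{j≠i} q_j.
First-order condition: 266 − 5q_i − Σ_{j≠i} q_j = 0.
With identical exporters, set every q_j = q: then 266 − 5q − 2q = 0, i.e. q = 266/7 = 38.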